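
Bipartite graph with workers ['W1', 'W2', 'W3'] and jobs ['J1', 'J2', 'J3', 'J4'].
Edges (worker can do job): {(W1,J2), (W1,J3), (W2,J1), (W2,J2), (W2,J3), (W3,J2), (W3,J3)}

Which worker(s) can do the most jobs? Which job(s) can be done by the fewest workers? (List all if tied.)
Most versatile: W2 (3 jobs); Least covered: J4 (0 workers)

Worker degrees (jobs they can do): W1:2, W2:3, W3:2
Job degrees (workers who can do it): J1:1, J2:3, J3:3, J4:0

Maximum worker degree is 3, achieved by: W2
Minimum job degree is 0, achieved by: J4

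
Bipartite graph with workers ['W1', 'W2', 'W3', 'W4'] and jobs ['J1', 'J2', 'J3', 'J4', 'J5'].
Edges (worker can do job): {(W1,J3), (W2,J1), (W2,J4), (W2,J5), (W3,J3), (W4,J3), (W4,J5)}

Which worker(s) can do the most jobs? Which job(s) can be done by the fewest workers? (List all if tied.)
Most versatile: W2 (3 jobs); Least covered: J2 (0 workers)

Worker degrees (jobs they can do): W1:1, W2:3, W3:1, W4:2
Job degrees (workers who can do it): J1:1, J2:0, J3:3, J4:1, J5:2

Maximum worker degree is 3, achieved by: W2
Minimum job degree is 0, achieved by: J2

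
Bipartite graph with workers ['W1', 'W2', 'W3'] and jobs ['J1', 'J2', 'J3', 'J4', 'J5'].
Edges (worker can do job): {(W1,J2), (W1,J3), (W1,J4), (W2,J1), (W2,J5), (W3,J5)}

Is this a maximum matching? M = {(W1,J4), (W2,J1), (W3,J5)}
Yes, size 3 is maximum

Proposed matching has size 3.
Maximum matching size for this graph: 3.

This is a maximum matching.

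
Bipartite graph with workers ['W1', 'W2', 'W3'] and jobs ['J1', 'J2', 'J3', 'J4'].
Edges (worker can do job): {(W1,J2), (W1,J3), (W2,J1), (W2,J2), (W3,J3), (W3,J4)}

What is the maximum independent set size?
Maximum independent set = 4

By König's theorem:
- Min vertex cover = Max matching = 3
- Max independent set = Total vertices - Min vertex cover
- Max independent set = 7 - 3 = 4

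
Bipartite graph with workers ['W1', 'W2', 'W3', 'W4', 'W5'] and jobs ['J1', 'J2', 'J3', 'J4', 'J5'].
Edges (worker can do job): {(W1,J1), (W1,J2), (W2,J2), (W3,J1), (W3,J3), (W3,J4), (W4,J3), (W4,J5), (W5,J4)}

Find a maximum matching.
Matching: {(W1,J1), (W2,J2), (W3,J3), (W4,J5), (W5,J4)}

Maximum matching (size 5):
  W1 → J1
  W2 → J2
  W3 → J3
  W4 → J5
  W5 → J4

Each worker is assigned to at most one job, and each job to at most one worker.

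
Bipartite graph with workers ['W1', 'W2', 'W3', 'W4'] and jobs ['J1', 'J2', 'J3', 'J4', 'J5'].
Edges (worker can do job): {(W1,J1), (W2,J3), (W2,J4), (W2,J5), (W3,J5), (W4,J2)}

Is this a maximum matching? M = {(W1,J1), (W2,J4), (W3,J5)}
No, size 3 is not maximum

Proposed matching has size 3.
Maximum matching size for this graph: 4.

This is NOT maximum - can be improved to size 4.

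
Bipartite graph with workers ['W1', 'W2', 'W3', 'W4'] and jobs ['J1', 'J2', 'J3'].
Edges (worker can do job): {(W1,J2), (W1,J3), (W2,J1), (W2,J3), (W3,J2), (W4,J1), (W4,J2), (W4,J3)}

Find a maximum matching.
Matching: {(W1,J3), (W3,J2), (W4,J1)}

Maximum matching (size 3):
  W1 → J3
  W3 → J2
  W4 → J1

Each worker is assigned to at most one job, and each job to at most one worker.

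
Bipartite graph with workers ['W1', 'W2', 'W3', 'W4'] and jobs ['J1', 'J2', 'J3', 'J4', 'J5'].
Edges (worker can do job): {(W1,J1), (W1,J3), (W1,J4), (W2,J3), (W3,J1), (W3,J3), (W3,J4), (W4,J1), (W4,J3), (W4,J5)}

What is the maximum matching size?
Maximum matching size = 4

Maximum matching: {(W1,J1), (W2,J3), (W3,J4), (W4,J5)}
Size: 4

This assigns 4 workers to 4 distinct jobs.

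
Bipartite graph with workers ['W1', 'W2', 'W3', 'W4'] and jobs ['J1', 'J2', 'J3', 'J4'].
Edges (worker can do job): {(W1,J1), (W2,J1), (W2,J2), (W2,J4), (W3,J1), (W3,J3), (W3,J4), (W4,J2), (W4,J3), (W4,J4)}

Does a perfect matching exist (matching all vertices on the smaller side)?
Yes, perfect matching exists (size 4)

Perfect matching: {(W1,J1), (W2,J2), (W3,J4), (W4,J3)}
All 4 vertices on the smaller side are matched.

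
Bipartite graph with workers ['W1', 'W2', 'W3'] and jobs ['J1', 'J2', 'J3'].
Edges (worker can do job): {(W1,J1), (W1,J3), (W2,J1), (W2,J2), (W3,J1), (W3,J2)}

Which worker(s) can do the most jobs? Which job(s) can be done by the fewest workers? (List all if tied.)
Most versatile: W1, W2, W3 (2 jobs); Least covered: J3 (1 workers)

Worker degrees (jobs they can do): W1:2, W2:2, W3:2
Job degrees (workers who can do it): J1:3, J2:2, J3:1

Maximum worker degree is 2, achieved by: W1, W2, W3
Minimum job degree is 1, achieved by: J3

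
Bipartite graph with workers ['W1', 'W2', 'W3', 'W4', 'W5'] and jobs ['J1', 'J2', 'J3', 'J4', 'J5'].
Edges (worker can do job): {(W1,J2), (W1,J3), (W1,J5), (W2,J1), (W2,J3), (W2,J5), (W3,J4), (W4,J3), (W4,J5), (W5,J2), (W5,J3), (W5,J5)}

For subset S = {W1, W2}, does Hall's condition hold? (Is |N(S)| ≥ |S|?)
Yes: |N(S)| = 4, |S| = 2

Subset S = {W1, W2}
Neighbors N(S) = {J1, J2, J3, J5}

|N(S)| = 4, |S| = 2
Hall's condition: |N(S)| ≥ |S| is satisfied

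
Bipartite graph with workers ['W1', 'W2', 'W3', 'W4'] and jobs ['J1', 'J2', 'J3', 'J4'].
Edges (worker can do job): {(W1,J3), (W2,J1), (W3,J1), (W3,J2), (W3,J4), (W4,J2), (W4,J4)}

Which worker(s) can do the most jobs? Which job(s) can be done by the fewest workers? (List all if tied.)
Most versatile: W3 (3 jobs); Least covered: J3 (1 workers)

Worker degrees (jobs they can do): W1:1, W2:1, W3:3, W4:2
Job degrees (workers who can do it): J1:2, J2:2, J3:1, J4:2

Maximum worker degree is 3, achieved by: W3
Minimum job degree is 1, achieved by: J3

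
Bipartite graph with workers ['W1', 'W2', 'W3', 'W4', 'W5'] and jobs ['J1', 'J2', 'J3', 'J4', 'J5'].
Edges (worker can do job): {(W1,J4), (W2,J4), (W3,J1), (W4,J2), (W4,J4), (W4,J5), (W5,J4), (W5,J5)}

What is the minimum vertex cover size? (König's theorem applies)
Minimum vertex cover size = 4

By König's theorem: in bipartite graphs,
min vertex cover = max matching = 4

Maximum matching has size 4, so minimum vertex cover also has size 4.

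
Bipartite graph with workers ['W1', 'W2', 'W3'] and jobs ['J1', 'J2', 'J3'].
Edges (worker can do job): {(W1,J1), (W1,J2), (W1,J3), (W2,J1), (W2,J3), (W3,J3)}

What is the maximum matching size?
Maximum matching size = 3

Maximum matching: {(W1,J2), (W2,J1), (W3,J3)}
Size: 3

This assigns 3 workers to 3 distinct jobs.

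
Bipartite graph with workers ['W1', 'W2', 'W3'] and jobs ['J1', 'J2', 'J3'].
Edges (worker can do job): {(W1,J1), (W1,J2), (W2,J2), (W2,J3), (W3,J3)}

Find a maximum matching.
Matching: {(W1,J1), (W2,J2), (W3,J3)}

Maximum matching (size 3):
  W1 → J1
  W2 → J2
  W3 → J3

Each worker is assigned to at most one job, and each job to at most one worker.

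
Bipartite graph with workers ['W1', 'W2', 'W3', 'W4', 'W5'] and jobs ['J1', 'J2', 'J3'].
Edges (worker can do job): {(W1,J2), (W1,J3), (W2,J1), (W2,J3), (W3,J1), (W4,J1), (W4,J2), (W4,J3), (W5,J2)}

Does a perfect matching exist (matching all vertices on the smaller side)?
Yes, perfect matching exists (size 3)

Perfect matching: {(W3,J1), (W4,J3), (W5,J2)}
All 3 vertices on the smaller side are matched.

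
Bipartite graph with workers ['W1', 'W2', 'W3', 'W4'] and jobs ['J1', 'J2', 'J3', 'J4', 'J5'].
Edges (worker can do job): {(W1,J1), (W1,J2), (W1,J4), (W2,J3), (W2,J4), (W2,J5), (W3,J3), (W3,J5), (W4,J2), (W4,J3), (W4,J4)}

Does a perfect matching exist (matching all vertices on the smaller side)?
Yes, perfect matching exists (size 4)

Perfect matching: {(W1,J1), (W2,J4), (W3,J5), (W4,J2)}
All 4 vertices on the smaller side are matched.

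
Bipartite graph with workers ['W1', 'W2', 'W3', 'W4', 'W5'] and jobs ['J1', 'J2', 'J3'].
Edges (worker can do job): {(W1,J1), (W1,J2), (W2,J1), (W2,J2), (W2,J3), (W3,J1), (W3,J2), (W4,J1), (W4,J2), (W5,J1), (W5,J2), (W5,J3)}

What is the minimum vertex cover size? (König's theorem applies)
Minimum vertex cover size = 3

By König's theorem: in bipartite graphs,
min vertex cover = max matching = 3

Maximum matching has size 3, so minimum vertex cover also has size 3.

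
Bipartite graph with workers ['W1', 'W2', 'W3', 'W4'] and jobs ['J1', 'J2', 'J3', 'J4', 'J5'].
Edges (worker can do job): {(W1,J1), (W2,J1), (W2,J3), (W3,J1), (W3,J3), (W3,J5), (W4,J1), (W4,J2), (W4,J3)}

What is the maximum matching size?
Maximum matching size = 4

Maximum matching: {(W1,J1), (W2,J3), (W3,J5), (W4,J2)}
Size: 4

This assigns 4 workers to 4 distinct jobs.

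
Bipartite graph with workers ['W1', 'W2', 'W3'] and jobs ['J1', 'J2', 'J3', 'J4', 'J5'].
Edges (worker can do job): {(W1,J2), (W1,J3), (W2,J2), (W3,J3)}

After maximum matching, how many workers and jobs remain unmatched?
Unmatched: 1 workers, 3 jobs

Maximum matching size: 2
Workers: 3 total, 2 matched, 1 unmatched
Jobs: 5 total, 2 matched, 3 unmatched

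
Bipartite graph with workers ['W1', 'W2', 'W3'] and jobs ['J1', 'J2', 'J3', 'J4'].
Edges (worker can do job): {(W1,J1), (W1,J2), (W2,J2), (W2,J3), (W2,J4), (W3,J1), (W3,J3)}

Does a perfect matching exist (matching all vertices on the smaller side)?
Yes, perfect matching exists (size 3)

Perfect matching: {(W1,J2), (W2,J3), (W3,J1)}
All 3 vertices on the smaller side are matched.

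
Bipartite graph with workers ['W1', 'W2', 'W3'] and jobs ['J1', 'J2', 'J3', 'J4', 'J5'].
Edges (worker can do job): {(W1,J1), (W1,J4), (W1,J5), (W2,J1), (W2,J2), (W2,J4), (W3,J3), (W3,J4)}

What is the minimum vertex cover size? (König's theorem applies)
Minimum vertex cover size = 3

By König's theorem: in bipartite graphs,
min vertex cover = max matching = 3

Maximum matching has size 3, so minimum vertex cover also has size 3.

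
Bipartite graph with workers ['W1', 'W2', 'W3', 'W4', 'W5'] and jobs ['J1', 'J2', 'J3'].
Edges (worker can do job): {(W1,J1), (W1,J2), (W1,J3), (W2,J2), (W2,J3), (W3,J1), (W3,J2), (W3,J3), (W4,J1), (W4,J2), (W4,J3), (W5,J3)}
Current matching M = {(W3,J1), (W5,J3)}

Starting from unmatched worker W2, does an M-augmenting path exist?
Yes: W2 → J2

An M-augmenting path alternates non-matching / matching edges, starting and ending at unmatched vertices.
Path: W2 → J2
(J2 is unmatched in M, so the path is augmenting.)
Flipping edges along this path would increase |M| from 2 to 3.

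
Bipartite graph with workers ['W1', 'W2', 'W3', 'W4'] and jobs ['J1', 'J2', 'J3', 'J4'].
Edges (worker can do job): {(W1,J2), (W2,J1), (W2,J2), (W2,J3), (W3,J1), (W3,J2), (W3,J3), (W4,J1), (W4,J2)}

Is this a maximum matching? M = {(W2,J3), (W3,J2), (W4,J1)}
Yes, size 3 is maximum

Proposed matching has size 3.
Maximum matching size for this graph: 3.

This is a maximum matching.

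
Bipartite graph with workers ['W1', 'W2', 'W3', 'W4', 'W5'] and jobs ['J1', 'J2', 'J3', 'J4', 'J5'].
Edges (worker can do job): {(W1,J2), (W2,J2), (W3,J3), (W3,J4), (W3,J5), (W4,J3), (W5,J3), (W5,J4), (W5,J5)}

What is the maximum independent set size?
Maximum independent set = 6

By König's theorem:
- Min vertex cover = Max matching = 4
- Max independent set = Total vertices - Min vertex cover
- Max independent set = 10 - 4 = 6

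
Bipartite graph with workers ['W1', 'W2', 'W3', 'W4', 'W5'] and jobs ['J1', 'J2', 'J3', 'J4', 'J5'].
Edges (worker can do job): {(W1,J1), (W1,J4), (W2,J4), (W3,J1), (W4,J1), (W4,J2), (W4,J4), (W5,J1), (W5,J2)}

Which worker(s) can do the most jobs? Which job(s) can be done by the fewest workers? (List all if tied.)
Most versatile: W4 (3 jobs); Least covered: J3, J5 (0 workers)

Worker degrees (jobs they can do): W1:2, W2:1, W3:1, W4:3, W5:2
Job degrees (workers who can do it): J1:4, J2:2, J3:0, J4:3, J5:0

Maximum worker degree is 3, achieved by: W4
Minimum job degree is 0, achieved by: J3, J5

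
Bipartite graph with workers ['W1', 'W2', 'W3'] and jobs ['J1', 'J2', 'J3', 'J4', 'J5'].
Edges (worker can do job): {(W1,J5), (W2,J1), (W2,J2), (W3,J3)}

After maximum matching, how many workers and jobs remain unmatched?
Unmatched: 0 workers, 2 jobs

Maximum matching size: 3
Workers: 3 total, 3 matched, 0 unmatched
Jobs: 5 total, 3 matched, 2 unmatched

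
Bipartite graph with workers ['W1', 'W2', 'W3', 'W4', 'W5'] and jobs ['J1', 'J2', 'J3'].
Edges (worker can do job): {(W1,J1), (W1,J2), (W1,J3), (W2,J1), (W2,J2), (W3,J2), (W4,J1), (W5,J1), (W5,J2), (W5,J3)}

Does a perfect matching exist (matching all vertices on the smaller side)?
Yes, perfect matching exists (size 3)

Perfect matching: {(W3,J2), (W4,J1), (W5,J3)}
All 3 vertices on the smaller side are matched.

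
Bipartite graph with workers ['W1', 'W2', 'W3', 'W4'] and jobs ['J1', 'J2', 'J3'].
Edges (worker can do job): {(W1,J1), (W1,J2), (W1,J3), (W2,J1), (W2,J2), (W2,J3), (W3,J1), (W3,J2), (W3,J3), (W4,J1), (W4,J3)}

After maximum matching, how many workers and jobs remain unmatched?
Unmatched: 1 workers, 0 jobs

Maximum matching size: 3
Workers: 4 total, 3 matched, 1 unmatched
Jobs: 3 total, 3 matched, 0 unmatched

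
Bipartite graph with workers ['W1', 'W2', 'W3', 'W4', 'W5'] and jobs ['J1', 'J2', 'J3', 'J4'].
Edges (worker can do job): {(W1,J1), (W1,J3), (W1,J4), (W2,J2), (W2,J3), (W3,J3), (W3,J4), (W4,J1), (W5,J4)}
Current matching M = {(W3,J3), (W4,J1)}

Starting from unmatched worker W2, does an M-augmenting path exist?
Yes: W2 → J3 → W3 → J4

An M-augmenting path alternates non-matching / matching edges, starting and ending at unmatched vertices.
Path: W2 → J3 → W3 → J4
(J4 is unmatched in M, so the path is augmenting.)
Flipping edges along this path would increase |M| from 2 to 3.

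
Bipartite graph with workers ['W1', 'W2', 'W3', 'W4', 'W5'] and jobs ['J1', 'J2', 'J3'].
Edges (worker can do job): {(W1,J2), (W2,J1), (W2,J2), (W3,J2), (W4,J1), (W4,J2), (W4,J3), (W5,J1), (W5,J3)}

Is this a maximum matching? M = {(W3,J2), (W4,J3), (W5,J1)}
Yes, size 3 is maximum

Proposed matching has size 3.
Maximum matching size for this graph: 3.

This is a maximum matching.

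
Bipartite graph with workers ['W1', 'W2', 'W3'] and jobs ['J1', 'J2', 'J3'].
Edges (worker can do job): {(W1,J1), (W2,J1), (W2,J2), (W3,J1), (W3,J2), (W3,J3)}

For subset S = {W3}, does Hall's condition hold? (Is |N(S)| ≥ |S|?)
Yes: |N(S)| = 3, |S| = 1

Subset S = {W3}
Neighbors N(S) = {J1, J2, J3}

|N(S)| = 3, |S| = 1
Hall's condition: |N(S)| ≥ |S| is satisfied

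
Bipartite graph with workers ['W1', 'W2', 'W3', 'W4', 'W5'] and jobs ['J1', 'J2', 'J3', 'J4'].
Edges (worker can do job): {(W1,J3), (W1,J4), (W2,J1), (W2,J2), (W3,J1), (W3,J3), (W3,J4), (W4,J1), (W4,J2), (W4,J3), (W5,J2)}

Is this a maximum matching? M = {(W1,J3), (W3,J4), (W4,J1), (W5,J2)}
Yes, size 4 is maximum

Proposed matching has size 4.
Maximum matching size for this graph: 4.

This is a maximum matching.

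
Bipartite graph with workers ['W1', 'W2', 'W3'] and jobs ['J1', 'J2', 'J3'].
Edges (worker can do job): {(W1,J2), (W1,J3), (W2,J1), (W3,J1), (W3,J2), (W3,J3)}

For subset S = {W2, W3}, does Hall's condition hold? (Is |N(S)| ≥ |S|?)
Yes: |N(S)| = 3, |S| = 2

Subset S = {W2, W3}
Neighbors N(S) = {J1, J2, J3}

|N(S)| = 3, |S| = 2
Hall's condition: |N(S)| ≥ |S| is satisfied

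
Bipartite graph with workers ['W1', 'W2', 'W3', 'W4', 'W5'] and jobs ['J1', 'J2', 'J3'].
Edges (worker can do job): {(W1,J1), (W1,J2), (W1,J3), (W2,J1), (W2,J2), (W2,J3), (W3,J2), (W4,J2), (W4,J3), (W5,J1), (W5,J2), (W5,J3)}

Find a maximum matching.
Matching: {(W3,J2), (W4,J3), (W5,J1)}

Maximum matching (size 3):
  W3 → J2
  W4 → J3
  W5 → J1

Each worker is assigned to at most one job, and each job to at most one worker.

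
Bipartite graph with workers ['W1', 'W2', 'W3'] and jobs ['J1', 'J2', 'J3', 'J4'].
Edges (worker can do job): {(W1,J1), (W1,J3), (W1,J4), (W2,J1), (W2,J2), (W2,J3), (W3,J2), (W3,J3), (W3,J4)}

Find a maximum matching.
Matching: {(W1,J1), (W2,J2), (W3,J3)}

Maximum matching (size 3):
  W1 → J1
  W2 → J2
  W3 → J3

Each worker is assigned to at most one job, and each job to at most one worker.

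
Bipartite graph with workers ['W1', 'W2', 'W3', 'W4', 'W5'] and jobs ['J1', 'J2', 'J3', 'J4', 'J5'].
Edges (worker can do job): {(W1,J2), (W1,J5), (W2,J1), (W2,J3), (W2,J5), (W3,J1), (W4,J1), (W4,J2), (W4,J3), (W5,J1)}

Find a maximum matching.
Matching: {(W1,J2), (W2,J5), (W3,J1), (W4,J3)}

Maximum matching (size 4):
  W1 → J2
  W2 → J5
  W3 → J1
  W4 → J3

Each worker is assigned to at most one job, and each job to at most one worker.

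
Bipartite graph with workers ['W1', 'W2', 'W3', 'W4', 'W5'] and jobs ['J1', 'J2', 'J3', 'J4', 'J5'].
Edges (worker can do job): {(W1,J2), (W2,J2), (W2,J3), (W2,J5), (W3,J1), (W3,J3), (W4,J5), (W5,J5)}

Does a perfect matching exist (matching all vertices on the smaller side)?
No, maximum matching has size 4 < 5

Maximum matching has size 4, need 5 for perfect matching.
Unmatched workers: ['W4']
Unmatched jobs: ['J4']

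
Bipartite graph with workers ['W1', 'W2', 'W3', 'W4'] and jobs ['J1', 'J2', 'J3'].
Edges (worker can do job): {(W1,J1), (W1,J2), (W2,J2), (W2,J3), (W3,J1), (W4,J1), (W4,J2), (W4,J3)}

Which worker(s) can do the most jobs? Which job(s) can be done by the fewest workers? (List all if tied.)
Most versatile: W4 (3 jobs); Least covered: J3 (2 workers)

Worker degrees (jobs they can do): W1:2, W2:2, W3:1, W4:3
Job degrees (workers who can do it): J1:3, J2:3, J3:2

Maximum worker degree is 3, achieved by: W4
Minimum job degree is 2, achieved by: J3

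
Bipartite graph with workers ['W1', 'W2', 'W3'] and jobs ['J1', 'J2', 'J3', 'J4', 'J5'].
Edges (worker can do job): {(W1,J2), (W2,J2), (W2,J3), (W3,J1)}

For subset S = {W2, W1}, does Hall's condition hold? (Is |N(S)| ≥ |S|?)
Yes: |N(S)| = 2, |S| = 2

Subset S = {W2, W1}
Neighbors N(S) = {J2, J3}

|N(S)| = 2, |S| = 2
Hall's condition: |N(S)| ≥ |S| is satisfied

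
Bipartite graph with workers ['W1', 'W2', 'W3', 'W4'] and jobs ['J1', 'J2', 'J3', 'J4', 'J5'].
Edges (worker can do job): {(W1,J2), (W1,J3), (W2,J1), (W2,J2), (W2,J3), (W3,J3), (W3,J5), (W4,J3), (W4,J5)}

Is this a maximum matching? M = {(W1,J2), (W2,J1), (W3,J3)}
No, size 3 is not maximum

Proposed matching has size 3.
Maximum matching size for this graph: 4.

This is NOT maximum - can be improved to size 4.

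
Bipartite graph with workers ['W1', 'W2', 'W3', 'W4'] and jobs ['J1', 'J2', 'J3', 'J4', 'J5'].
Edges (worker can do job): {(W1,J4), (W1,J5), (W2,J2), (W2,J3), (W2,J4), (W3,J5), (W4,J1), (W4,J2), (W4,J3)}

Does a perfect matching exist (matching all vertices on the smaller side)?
Yes, perfect matching exists (size 4)

Perfect matching: {(W1,J4), (W2,J3), (W3,J5), (W4,J2)}
All 4 vertices on the smaller side are matched.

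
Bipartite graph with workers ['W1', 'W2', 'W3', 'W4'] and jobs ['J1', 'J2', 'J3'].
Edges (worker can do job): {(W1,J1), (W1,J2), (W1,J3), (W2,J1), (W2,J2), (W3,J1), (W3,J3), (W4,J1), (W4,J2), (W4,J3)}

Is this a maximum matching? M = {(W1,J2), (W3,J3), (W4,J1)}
Yes, size 3 is maximum

Proposed matching has size 3.
Maximum matching size for this graph: 3.

This is a maximum matching.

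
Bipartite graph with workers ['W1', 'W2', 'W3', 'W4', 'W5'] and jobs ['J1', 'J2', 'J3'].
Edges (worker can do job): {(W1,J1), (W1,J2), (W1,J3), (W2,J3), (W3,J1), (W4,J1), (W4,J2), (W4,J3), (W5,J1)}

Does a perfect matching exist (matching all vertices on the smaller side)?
Yes, perfect matching exists (size 3)

Perfect matching: {(W1,J2), (W3,J1), (W4,J3)}
All 3 vertices on the smaller side are matched.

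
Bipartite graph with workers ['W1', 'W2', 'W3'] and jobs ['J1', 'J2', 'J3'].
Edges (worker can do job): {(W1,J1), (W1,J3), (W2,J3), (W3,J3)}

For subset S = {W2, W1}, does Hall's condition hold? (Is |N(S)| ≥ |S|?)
Yes: |N(S)| = 2, |S| = 2

Subset S = {W2, W1}
Neighbors N(S) = {J1, J3}

|N(S)| = 2, |S| = 2
Hall's condition: |N(S)| ≥ |S| is satisfied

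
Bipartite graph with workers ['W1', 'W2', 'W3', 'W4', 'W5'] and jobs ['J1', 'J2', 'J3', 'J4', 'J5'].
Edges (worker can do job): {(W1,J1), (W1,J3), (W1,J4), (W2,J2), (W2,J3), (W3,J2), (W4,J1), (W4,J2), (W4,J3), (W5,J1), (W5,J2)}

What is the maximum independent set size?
Maximum independent set = 6

By König's theorem:
- Min vertex cover = Max matching = 4
- Max independent set = Total vertices - Min vertex cover
- Max independent set = 10 - 4 = 6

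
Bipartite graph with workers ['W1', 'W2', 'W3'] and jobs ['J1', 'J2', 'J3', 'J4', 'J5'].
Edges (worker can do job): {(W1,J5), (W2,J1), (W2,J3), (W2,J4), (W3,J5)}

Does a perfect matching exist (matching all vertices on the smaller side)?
No, maximum matching has size 2 < 3

Maximum matching has size 2, need 3 for perfect matching.
Unmatched workers: ['W1']
Unmatched jobs: ['J3', 'J2', 'J4']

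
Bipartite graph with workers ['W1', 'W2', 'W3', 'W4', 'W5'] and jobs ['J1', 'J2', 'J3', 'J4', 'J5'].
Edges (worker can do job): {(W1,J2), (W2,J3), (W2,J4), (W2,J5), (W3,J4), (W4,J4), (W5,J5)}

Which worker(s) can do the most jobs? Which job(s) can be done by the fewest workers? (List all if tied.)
Most versatile: W2 (3 jobs); Least covered: J1 (0 workers)

Worker degrees (jobs they can do): W1:1, W2:3, W3:1, W4:1, W5:1
Job degrees (workers who can do it): J1:0, J2:1, J3:1, J4:3, J5:2

Maximum worker degree is 3, achieved by: W2
Minimum job degree is 0, achieved by: J1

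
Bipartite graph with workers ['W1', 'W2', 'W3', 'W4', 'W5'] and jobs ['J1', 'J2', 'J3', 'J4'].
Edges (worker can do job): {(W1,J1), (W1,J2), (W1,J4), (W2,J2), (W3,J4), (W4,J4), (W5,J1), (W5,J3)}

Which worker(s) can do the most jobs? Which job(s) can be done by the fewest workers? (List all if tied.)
Most versatile: W1 (3 jobs); Least covered: J3 (1 workers)

Worker degrees (jobs they can do): W1:3, W2:1, W3:1, W4:1, W5:2
Job degrees (workers who can do it): J1:2, J2:2, J3:1, J4:3

Maximum worker degree is 3, achieved by: W1
Minimum job degree is 1, achieved by: J3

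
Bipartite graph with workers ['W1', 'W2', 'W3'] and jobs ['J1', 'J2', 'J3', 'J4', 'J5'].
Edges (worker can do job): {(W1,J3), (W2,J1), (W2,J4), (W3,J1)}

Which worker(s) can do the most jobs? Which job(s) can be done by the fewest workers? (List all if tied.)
Most versatile: W2 (2 jobs); Least covered: J2, J5 (0 workers)

Worker degrees (jobs they can do): W1:1, W2:2, W3:1
Job degrees (workers who can do it): J1:2, J2:0, J3:1, J4:1, J5:0

Maximum worker degree is 2, achieved by: W2
Minimum job degree is 0, achieved by: J2, J5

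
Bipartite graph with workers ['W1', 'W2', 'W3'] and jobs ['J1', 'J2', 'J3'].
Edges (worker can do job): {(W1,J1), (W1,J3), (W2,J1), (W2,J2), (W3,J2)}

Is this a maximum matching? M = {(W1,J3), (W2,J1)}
No, size 2 is not maximum

Proposed matching has size 2.
Maximum matching size for this graph: 3.

This is NOT maximum - can be improved to size 3.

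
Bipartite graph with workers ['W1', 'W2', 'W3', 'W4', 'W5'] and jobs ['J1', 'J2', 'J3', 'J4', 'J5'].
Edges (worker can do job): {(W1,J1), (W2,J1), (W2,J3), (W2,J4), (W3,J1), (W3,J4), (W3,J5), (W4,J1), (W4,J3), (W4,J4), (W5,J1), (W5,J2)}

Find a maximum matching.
Matching: {(W1,J1), (W2,J4), (W3,J5), (W4,J3), (W5,J2)}

Maximum matching (size 5):
  W1 → J1
  W2 → J4
  W3 → J5
  W4 → J3
  W5 → J2

Each worker is assigned to at most one job, and each job to at most one worker.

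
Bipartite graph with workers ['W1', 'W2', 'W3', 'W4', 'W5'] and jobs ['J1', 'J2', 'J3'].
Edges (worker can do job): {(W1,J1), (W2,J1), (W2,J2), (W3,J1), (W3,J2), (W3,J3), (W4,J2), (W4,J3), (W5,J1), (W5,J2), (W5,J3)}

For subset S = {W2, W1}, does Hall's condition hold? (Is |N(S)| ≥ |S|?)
Yes: |N(S)| = 2, |S| = 2

Subset S = {W2, W1}
Neighbors N(S) = {J1, J2}

|N(S)| = 2, |S| = 2
Hall's condition: |N(S)| ≥ |S| is satisfied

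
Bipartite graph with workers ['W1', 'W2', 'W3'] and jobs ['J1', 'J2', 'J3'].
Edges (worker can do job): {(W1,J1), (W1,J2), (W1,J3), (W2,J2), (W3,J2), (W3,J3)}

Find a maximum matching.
Matching: {(W1,J1), (W2,J2), (W3,J3)}

Maximum matching (size 3):
  W1 → J1
  W2 → J2
  W3 → J3

Each worker is assigned to at most one job, and each job to at most one worker.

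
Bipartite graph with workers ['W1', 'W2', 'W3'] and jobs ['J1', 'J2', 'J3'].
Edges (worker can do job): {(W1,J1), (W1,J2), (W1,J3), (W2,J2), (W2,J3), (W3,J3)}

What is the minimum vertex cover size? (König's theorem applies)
Minimum vertex cover size = 3

By König's theorem: in bipartite graphs,
min vertex cover = max matching = 3

Maximum matching has size 3, so minimum vertex cover also has size 3.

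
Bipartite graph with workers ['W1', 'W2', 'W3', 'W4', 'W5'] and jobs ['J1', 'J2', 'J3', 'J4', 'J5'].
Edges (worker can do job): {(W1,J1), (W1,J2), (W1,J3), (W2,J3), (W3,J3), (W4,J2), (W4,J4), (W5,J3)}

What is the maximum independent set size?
Maximum independent set = 7

By König's theorem:
- Min vertex cover = Max matching = 3
- Max independent set = Total vertices - Min vertex cover
- Max independent set = 10 - 3 = 7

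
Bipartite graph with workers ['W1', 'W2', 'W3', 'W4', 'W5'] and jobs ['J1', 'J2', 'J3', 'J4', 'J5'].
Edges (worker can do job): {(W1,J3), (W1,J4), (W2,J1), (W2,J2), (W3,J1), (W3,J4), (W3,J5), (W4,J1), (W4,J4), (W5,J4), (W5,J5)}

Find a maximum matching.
Matching: {(W1,J3), (W2,J2), (W3,J5), (W4,J1), (W5,J4)}

Maximum matching (size 5):
  W1 → J3
  W2 → J2
  W3 → J5
  W4 → J1
  W5 → J4

Each worker is assigned to at most one job, and each job to at most one worker.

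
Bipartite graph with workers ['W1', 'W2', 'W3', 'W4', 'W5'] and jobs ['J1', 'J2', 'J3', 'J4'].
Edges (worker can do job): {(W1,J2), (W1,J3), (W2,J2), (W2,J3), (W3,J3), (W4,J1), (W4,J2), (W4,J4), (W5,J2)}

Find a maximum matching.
Matching: {(W3,J3), (W4,J1), (W5,J2)}

Maximum matching (size 3):
  W3 → J3
  W4 → J1
  W5 → J2

Each worker is assigned to at most one job, and each job to at most one worker.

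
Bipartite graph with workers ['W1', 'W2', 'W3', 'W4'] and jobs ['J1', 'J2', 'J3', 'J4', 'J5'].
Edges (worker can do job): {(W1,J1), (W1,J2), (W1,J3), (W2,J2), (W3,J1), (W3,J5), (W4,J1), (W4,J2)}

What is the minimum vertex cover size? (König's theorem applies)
Minimum vertex cover size = 4

By König's theorem: in bipartite graphs,
min vertex cover = max matching = 4

Maximum matching has size 4, so minimum vertex cover also has size 4.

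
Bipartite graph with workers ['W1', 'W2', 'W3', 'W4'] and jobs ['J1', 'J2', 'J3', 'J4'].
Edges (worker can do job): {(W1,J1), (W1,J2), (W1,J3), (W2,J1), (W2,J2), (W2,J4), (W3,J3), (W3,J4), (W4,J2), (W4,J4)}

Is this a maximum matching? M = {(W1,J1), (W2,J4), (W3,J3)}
No, size 3 is not maximum

Proposed matching has size 3.
Maximum matching size for this graph: 4.

This is NOT maximum - can be improved to size 4.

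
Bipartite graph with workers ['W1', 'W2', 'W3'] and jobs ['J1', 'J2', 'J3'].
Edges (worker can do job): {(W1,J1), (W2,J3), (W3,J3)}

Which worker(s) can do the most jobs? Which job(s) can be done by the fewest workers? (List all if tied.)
Most versatile: W1, W2, W3 (1 jobs); Least covered: J2 (0 workers)

Worker degrees (jobs they can do): W1:1, W2:1, W3:1
Job degrees (workers who can do it): J1:1, J2:0, J3:2

Maximum worker degree is 1, achieved by: W1, W2, W3
Minimum job degree is 0, achieved by: J2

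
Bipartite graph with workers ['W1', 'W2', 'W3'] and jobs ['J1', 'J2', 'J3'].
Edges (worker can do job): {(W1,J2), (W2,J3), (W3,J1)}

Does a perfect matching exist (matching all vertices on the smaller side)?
Yes, perfect matching exists (size 3)

Perfect matching: {(W1,J2), (W2,J3), (W3,J1)}
All 3 vertices on the smaller side are matched.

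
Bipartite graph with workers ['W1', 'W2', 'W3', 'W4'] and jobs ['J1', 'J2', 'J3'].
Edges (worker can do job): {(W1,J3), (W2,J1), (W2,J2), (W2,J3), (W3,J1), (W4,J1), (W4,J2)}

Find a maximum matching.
Matching: {(W1,J3), (W3,J1), (W4,J2)}

Maximum matching (size 3):
  W1 → J3
  W3 → J1
  W4 → J2

Each worker is assigned to at most one job, and each job to at most one worker.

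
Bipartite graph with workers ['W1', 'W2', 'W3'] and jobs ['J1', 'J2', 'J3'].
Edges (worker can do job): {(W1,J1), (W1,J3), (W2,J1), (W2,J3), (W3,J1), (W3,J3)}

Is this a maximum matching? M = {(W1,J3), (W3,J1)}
Yes, size 2 is maximum

Proposed matching has size 2.
Maximum matching size for this graph: 2.

This is a maximum matching.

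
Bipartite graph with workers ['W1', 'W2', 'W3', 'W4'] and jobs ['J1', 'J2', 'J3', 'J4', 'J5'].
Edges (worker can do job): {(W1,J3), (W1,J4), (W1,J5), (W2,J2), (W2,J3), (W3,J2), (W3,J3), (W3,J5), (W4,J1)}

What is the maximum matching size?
Maximum matching size = 4

Maximum matching: {(W1,J5), (W2,J3), (W3,J2), (W4,J1)}
Size: 4

This assigns 4 workers to 4 distinct jobs.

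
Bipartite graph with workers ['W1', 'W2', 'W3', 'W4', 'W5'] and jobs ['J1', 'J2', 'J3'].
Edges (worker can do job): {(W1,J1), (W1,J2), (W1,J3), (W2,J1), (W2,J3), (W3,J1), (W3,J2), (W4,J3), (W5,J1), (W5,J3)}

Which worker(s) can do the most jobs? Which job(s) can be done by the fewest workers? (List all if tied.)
Most versatile: W1 (3 jobs); Least covered: J2 (2 workers)

Worker degrees (jobs they can do): W1:3, W2:2, W3:2, W4:1, W5:2
Job degrees (workers who can do it): J1:4, J2:2, J3:4

Maximum worker degree is 3, achieved by: W1
Minimum job degree is 2, achieved by: J2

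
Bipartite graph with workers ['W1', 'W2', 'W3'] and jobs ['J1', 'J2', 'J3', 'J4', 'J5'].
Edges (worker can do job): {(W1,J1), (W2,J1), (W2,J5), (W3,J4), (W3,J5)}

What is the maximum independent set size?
Maximum independent set = 5

By König's theorem:
- Min vertex cover = Max matching = 3
- Max independent set = Total vertices - Min vertex cover
- Max independent set = 8 - 3 = 5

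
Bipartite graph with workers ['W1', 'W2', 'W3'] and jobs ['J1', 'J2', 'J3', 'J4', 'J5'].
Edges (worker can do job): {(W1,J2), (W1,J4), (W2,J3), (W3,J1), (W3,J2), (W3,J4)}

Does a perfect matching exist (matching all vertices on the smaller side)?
Yes, perfect matching exists (size 3)

Perfect matching: {(W1,J4), (W2,J3), (W3,J2)}
All 3 vertices on the smaller side are matched.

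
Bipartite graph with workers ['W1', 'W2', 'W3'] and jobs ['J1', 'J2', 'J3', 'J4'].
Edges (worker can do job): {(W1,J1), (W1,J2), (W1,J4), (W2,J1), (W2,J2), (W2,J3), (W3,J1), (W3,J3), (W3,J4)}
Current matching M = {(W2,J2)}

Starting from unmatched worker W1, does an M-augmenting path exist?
Yes: W1 → J1

An M-augmenting path alternates non-matching / matching edges, starting and ending at unmatched vertices.
Path: W1 → J1
(J1 is unmatched in M, so the path is augmenting.)
Flipping edges along this path would increase |M| from 1 to 2.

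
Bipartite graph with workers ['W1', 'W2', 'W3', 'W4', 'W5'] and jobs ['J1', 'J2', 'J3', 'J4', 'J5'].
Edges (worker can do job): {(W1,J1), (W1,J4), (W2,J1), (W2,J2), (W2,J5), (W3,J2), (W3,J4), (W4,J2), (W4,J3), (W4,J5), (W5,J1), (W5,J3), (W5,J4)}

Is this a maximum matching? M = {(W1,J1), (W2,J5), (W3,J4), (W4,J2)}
No, size 4 is not maximum

Proposed matching has size 4.
Maximum matching size for this graph: 5.

This is NOT maximum - can be improved to size 5.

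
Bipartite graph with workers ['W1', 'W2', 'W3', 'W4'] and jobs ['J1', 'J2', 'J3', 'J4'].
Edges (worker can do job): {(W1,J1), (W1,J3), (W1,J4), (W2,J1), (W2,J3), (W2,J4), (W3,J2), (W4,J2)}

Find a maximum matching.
Matching: {(W1,J3), (W2,J4), (W4,J2)}

Maximum matching (size 3):
  W1 → J3
  W2 → J4
  W4 → J2

Each worker is assigned to at most one job, and each job to at most one worker.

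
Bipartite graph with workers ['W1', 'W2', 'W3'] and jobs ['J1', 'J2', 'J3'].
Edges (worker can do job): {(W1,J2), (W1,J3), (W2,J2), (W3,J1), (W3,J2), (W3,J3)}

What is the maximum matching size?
Maximum matching size = 3

Maximum matching: {(W1,J3), (W2,J2), (W3,J1)}
Size: 3

This assigns 3 workers to 3 distinct jobs.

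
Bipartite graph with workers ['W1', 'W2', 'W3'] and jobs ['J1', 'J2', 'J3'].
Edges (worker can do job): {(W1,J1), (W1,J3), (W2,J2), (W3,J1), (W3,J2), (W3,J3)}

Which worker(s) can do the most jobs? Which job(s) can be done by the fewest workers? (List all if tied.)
Most versatile: W3 (3 jobs); Least covered: J1, J2, J3 (2 workers)

Worker degrees (jobs they can do): W1:2, W2:1, W3:3
Job degrees (workers who can do it): J1:2, J2:2, J3:2

Maximum worker degree is 3, achieved by: W3
Minimum job degree is 2, achieved by: J1, J2, J3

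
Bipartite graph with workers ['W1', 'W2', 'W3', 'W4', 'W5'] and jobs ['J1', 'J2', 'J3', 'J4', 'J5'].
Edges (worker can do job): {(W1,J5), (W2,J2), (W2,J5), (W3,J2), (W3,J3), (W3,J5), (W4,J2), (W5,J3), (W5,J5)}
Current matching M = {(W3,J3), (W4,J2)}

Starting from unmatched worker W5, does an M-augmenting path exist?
Yes: W5 → J5

An M-augmenting path alternates non-matching / matching edges, starting and ending at unmatched vertices.
Path: W5 → J5
(J5 is unmatched in M, so the path is augmenting.)
Flipping edges along this path would increase |M| from 2 to 3.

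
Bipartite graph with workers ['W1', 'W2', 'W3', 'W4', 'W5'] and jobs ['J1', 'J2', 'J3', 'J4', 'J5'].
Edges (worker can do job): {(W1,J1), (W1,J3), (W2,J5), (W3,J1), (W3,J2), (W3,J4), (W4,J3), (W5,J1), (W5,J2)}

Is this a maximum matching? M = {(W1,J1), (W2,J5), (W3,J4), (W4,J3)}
No, size 4 is not maximum

Proposed matching has size 4.
Maximum matching size for this graph: 5.

This is NOT maximum - can be improved to size 5.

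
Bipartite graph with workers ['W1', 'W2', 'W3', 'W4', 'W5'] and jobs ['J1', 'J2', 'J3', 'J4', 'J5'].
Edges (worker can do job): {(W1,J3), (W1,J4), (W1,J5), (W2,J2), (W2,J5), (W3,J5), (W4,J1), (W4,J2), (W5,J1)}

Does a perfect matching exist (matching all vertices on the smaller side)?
No, maximum matching has size 4 < 5

Maximum matching has size 4, need 5 for perfect matching.
Unmatched workers: ['W2']
Unmatched jobs: ['J4']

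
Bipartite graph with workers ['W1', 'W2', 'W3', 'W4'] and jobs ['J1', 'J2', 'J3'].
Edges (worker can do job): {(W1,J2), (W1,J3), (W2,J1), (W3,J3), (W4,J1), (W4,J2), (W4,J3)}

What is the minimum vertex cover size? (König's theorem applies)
Minimum vertex cover size = 3

By König's theorem: in bipartite graphs,
min vertex cover = max matching = 3

Maximum matching has size 3, so minimum vertex cover also has size 3.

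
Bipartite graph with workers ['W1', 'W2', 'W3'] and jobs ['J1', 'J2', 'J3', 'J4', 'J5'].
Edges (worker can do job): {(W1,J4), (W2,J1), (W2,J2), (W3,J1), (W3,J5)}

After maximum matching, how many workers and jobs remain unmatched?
Unmatched: 0 workers, 2 jobs

Maximum matching size: 3
Workers: 3 total, 3 matched, 0 unmatched
Jobs: 5 total, 3 matched, 2 unmatched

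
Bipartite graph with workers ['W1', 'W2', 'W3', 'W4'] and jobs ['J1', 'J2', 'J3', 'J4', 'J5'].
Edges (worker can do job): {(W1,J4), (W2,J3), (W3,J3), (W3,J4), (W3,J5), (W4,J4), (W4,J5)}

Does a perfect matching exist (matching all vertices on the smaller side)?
No, maximum matching has size 3 < 4

Maximum matching has size 3, need 4 for perfect matching.
Unmatched workers: ['W1']
Unmatched jobs: ['J2', 'J1']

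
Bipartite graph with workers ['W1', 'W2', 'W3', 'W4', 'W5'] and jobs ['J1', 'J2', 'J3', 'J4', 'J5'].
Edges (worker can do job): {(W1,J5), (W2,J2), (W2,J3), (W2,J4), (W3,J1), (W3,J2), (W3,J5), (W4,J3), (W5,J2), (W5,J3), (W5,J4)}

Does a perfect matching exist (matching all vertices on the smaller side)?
Yes, perfect matching exists (size 5)

Perfect matching: {(W1,J5), (W2,J4), (W3,J1), (W4,J3), (W5,J2)}
All 5 vertices on the smaller side are matched.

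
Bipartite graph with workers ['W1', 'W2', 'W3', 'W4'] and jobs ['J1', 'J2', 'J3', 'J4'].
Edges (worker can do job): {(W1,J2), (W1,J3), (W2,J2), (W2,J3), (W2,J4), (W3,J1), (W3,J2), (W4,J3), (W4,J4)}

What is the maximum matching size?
Maximum matching size = 4

Maximum matching: {(W1,J3), (W2,J2), (W3,J1), (W4,J4)}
Size: 4

This assigns 4 workers to 4 distinct jobs.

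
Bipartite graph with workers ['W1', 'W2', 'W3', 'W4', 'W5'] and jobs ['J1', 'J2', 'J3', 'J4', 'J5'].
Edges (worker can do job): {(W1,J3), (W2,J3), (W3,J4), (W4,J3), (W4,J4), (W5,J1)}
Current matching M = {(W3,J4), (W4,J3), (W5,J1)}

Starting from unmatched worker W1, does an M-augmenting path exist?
No augmenting path from W1

Alternating search from W1 reaches jobs: {J3, J4}.
Every reachable job is already matched in M, and following those matched edges back to workers exposes no further unvisited jobs.
No M-augmenting path from W1 exists.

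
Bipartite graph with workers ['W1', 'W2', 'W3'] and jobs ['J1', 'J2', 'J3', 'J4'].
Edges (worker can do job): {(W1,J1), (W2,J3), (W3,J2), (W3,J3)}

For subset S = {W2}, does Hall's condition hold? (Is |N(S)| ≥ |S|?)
Yes: |N(S)| = 1, |S| = 1

Subset S = {W2}
Neighbors N(S) = {J3}

|N(S)| = 1, |S| = 1
Hall's condition: |N(S)| ≥ |S| is satisfied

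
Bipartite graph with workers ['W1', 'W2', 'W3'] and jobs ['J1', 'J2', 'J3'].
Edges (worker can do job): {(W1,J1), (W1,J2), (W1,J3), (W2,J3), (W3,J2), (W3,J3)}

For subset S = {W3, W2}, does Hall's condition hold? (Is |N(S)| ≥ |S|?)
Yes: |N(S)| = 2, |S| = 2

Subset S = {W3, W2}
Neighbors N(S) = {J2, J3}

|N(S)| = 2, |S| = 2
Hall's condition: |N(S)| ≥ |S| is satisfied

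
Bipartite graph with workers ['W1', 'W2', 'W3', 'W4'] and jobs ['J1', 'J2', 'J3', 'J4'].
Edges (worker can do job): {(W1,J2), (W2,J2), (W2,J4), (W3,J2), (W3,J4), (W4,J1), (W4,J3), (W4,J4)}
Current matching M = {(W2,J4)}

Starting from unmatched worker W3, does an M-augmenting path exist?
Yes: W3 → J2

An M-augmenting path alternates non-matching / matching edges, starting and ending at unmatched vertices.
Path: W3 → J2
(J2 is unmatched in M, so the path is augmenting.)
Flipping edges along this path would increase |M| from 1 to 2.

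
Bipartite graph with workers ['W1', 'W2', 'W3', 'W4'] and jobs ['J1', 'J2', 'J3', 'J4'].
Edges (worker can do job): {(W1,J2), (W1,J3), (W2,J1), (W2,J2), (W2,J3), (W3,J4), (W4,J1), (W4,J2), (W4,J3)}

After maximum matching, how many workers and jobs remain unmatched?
Unmatched: 0 workers, 0 jobs

Maximum matching size: 4
Workers: 4 total, 4 matched, 0 unmatched
Jobs: 4 total, 4 matched, 0 unmatched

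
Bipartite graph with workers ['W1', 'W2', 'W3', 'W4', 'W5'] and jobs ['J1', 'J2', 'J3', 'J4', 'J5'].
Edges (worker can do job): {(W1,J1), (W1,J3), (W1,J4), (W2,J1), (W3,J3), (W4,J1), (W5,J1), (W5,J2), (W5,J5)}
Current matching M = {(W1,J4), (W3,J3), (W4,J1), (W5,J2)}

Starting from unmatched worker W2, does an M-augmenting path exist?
No augmenting path from W2

Alternating search from W2 reaches jobs: {J1}.
Every reachable job is already matched in M, and following those matched edges back to workers exposes no further unvisited jobs.
No M-augmenting path from W2 exists.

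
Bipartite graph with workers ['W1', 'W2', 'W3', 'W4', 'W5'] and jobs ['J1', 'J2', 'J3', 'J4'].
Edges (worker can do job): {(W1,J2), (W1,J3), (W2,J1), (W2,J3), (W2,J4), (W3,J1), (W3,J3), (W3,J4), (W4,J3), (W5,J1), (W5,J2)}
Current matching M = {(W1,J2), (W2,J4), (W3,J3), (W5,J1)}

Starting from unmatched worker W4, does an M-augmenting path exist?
No augmenting path from W4

Alternating search from W4 reaches jobs: {J1, J2, J3, J4}.
Every reachable job is already matched in M, and following those matched edges back to workers exposes no further unvisited jobs.
No M-augmenting path from W4 exists.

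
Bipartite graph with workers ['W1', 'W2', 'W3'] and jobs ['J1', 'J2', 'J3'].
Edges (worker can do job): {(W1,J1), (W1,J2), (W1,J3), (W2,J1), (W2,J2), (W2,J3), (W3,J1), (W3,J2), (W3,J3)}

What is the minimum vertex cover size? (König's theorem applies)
Minimum vertex cover size = 3

By König's theorem: in bipartite graphs,
min vertex cover = max matching = 3

Maximum matching has size 3, so minimum vertex cover also has size 3.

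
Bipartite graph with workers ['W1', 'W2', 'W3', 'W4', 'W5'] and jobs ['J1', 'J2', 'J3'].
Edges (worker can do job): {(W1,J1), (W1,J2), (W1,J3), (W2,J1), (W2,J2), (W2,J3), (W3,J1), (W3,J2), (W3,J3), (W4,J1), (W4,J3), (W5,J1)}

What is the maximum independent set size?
Maximum independent set = 5

By König's theorem:
- Min vertex cover = Max matching = 3
- Max independent set = Total vertices - Min vertex cover
- Max independent set = 8 - 3 = 5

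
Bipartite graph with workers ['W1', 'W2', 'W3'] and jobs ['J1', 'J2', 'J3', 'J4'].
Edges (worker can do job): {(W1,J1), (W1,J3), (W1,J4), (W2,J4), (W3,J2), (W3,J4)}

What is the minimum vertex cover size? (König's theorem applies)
Minimum vertex cover size = 3

By König's theorem: in bipartite graphs,
min vertex cover = max matching = 3

Maximum matching has size 3, so minimum vertex cover also has size 3.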